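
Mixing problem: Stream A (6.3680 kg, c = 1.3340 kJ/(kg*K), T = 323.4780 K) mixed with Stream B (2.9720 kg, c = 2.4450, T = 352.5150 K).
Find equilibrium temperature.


num = 5309.4815
den = 15.7615
Tf = 336.8650 K

336.8650 K


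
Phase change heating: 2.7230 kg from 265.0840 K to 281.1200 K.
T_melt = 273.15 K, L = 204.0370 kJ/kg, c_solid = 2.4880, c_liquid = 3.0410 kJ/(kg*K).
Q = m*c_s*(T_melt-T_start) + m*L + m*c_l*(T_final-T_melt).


Q1 (sensible, solid) = 2.7230 * 2.4880 * 8.0660 = 54.6457 kJ
Q2 (latent) = 2.7230 * 204.0370 = 555.5928 kJ
Q3 (sensible, liquid) = 2.7230 * 3.0410 * 7.9700 = 65.9967 kJ
Q_total = 676.2352 kJ

676.2352 kJ


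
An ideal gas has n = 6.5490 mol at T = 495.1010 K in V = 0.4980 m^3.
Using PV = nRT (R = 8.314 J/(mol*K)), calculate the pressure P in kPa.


P = nRT/V = 6.5490 * 8.314 * 495.1010 / 0.4980
= 26957.4504 / 0.4980 = 54131.4264 Pa = 54.1314 kPa

54.1314 kPa


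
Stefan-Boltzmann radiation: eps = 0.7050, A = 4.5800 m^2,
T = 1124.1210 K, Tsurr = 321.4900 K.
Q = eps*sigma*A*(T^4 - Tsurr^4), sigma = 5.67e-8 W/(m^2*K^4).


T^4 = 1.5968e+12
Tsurr^4 = 1.0682e+10
Q = 0.7050 * 5.67e-8 * 4.5800 * 1.5861e+12 = 290385.3905 W

290385.3905 W


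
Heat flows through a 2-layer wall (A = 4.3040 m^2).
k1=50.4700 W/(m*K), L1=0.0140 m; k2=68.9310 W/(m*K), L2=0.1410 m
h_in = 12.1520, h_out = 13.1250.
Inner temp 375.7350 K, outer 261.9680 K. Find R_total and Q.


R_conv_in = 1/(12.1520*4.3040) = 0.0191
R_1 = 0.0140/(50.4700*4.3040) = 6.4450e-05
R_2 = 0.1410/(68.9310*4.3040) = 0.0005
R_conv_out = 1/(13.1250*4.3040) = 0.0177
R_total = 0.0374 K/W
Q = 113.7670 / 0.0374 = 3045.0239 W

R_total = 0.0374 K/W, Q = 3045.0239 W


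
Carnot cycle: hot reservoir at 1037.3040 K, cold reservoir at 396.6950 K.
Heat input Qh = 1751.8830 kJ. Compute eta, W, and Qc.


eta = 1 - 396.6950/1037.3040 = 0.6176
W = 0.6176 * 1751.8830 = 1081.9124 kJ
Qc = 1751.8830 - 1081.9124 = 669.9706 kJ

eta = 61.7571%, W = 1081.9124 kJ, Qc = 669.9706 kJ


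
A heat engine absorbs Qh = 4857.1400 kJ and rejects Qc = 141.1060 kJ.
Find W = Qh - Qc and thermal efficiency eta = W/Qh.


W = 4857.1400 - 141.1060 = 4716.0340 kJ
eta = 4716.0340 / 4857.1400 = 0.9709 = 97.0949%

W = 4716.0340 kJ, eta = 97.0949%


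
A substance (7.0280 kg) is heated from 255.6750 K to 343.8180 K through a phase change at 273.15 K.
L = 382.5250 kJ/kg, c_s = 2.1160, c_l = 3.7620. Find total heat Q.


Q1 (sensible, solid) = 7.0280 * 2.1160 * 17.4750 = 259.8751 kJ
Q2 (latent) = 7.0280 * 382.5250 = 2688.3857 kJ
Q3 (sensible, liquid) = 7.0280 * 3.7620 * 70.6680 = 1868.4150 kJ
Q_total = 4816.6758 kJ

4816.6758 kJ


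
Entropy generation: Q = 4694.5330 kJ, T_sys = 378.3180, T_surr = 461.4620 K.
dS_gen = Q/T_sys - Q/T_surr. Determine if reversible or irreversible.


dS_sys = 4694.5330/378.3180 = 12.4090 kJ/K
dS_surr = -4694.5330/461.4620 = -10.1732 kJ/K
dS_gen = 12.4090 - 10.1732 = 2.2358 kJ/K (irreversible)

dS_gen = 2.2358 kJ/K, irreversible


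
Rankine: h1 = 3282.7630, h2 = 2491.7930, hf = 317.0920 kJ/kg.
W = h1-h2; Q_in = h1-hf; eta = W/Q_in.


W = 790.9700 kJ/kg
Q_in = 2965.6710 kJ/kg
eta = 0.2667 = 26.6709%

eta = 26.6709%


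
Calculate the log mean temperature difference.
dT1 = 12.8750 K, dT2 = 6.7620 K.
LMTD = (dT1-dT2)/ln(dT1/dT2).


dT1/dT2 = 1.9040
ln(dT1/dT2) = 0.6440
LMTD = 6.1130 / 0.6440 = 9.4927 K

9.4927 K


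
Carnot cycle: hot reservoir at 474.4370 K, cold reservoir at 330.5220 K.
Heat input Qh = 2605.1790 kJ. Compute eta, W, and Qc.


eta = 1 - 330.5220/474.4370 = 0.3033
W = 0.3033 * 2605.1790 = 790.2510 kJ
Qc = 2605.1790 - 790.2510 = 1814.9280 kJ

eta = 30.3338%, W = 790.2510 kJ, Qc = 1814.9280 kJ


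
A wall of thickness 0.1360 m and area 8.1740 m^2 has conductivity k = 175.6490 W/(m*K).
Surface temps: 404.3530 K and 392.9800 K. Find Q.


dT = 11.3730 K
Q = 175.6490 * 8.1740 * 11.3730 / 0.1360 = 120065.0057 W

120065.0057 W


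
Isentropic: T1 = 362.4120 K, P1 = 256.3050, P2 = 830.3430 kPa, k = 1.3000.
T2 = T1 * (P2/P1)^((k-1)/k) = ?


(k-1)/k = 0.2308
(P2/P1)^exp = 1.3116
T2 = 362.4120 * 1.3116 = 475.3466 K

475.3466 K


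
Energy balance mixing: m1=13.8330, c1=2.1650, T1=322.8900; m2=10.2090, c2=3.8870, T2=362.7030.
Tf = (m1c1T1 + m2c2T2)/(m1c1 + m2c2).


num = 24062.9728
den = 69.6308
Tf = 345.5793 K

345.5793 K


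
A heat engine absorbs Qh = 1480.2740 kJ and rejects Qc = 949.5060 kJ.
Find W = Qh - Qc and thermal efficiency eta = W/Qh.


W = 1480.2740 - 949.5060 = 530.7680 kJ
eta = 530.7680 / 1480.2740 = 0.3586 = 35.8561%

W = 530.7680 kJ, eta = 35.8561%


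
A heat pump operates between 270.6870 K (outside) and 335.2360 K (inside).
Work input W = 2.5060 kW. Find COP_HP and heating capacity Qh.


COP = 335.2360 / 64.5490 = 5.1935
Qh = 5.1935 * 2.5060 = 13.0149 kW

COP = 5.1935, Qh = 13.0149 kW


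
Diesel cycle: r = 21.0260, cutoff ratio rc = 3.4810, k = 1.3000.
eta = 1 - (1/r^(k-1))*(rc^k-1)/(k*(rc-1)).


r^(k-1) = 2.4936
rc^k = 5.0608
eta = 0.4951 = 49.5095%

49.5095%


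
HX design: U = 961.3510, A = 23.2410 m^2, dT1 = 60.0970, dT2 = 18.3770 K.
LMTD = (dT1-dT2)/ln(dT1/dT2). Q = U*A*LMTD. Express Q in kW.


LMTD = 35.2109 K
Q = 961.3510 * 23.2410 * 35.2109 = 786708.8570 W = 786.7089 kW

786.7089 kW


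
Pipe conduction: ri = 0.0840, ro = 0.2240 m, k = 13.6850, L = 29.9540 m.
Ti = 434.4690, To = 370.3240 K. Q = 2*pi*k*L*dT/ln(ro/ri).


dT = 64.1450 K
ln(ro/ri) = 0.9808
Q = 2*pi*13.6850*29.9540*64.1450 / 0.9808 = 168441.4204 W

168441.4204 W


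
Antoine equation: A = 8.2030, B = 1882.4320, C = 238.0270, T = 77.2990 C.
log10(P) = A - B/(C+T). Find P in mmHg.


C+T = 315.3260
B/(C+T) = 5.9698
log10(P) = 8.2030 - 5.9698 = 2.2332
P = 10^2.2332 = 171.0817 mmHg

171.0817 mmHg


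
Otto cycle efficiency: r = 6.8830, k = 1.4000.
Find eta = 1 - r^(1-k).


r^(k-1) = 2.1633
eta = 1 - 1/2.1633 = 0.5377 = 53.7737%

53.7737%


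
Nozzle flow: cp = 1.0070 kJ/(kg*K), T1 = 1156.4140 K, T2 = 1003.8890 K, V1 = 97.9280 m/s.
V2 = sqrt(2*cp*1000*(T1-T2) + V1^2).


dT = 152.5250 K
2*cp*1000*dT = 307185.3500
V1^2 = 9589.8932
V2 = sqrt(316775.2432) = 562.8279 m/s

562.8279 m/s


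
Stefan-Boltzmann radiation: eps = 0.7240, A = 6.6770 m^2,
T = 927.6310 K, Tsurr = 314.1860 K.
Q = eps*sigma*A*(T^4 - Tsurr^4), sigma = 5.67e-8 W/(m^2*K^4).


T^4 = 7.4046e+11
Tsurr^4 = 9.7442e+09
Q = 0.7240 * 5.67e-8 * 6.6770 * 7.3071e+11 = 200286.1362 W

200286.1362 W


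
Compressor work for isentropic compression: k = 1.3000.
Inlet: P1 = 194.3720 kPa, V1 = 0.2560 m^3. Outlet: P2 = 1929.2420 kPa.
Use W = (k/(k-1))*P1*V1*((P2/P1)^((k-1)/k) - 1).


(k-1)/k = 0.2308
(P2/P1)^exp = 1.6983
W = 4.3333 * 194.3720 * 0.2560 * (1.6983 - 1) = 150.5744 kJ

150.5744 kJ


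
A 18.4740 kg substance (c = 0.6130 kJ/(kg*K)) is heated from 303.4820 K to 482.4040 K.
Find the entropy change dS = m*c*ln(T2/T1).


T2/T1 = 1.5896
ln(T2/T1) = 0.4635
dS = 18.4740 * 0.6130 * 0.4635 = 5.2485 kJ/K

5.2485 kJ/K


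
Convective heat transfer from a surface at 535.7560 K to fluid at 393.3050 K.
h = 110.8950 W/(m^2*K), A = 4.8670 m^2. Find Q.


dT = 142.4510 K
Q = 110.8950 * 4.8670 * 142.4510 = 76884.5034 W

76884.5034 W


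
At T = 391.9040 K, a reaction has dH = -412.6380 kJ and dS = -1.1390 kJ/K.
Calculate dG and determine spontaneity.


T*dS = 391.9040 * -1.1390 = -446.3787 kJ
dG = -412.6380 + 446.3787 = 33.7407 kJ (non-spontaneous)

dG = 33.7407 kJ, non-spontaneous


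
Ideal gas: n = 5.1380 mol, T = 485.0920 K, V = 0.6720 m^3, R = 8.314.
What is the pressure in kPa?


P = nRT/V = 5.1380 * 8.314 * 485.0920 / 0.6720
= 20721.8360 / 0.6720 = 30836.0655 Pa = 30.8361 kPa

30.8361 kPa


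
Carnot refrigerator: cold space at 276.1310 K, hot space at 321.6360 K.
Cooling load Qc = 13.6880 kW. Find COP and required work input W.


COP = 276.1310 / 45.5050 = 6.0681
W = 13.6880 / 6.0681 = 2.2557 kW

COP = 6.0681, W = 2.2557 kW


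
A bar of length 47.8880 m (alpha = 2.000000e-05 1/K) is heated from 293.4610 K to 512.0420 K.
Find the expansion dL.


dT = 218.5810 K
dL = 2.000000e-05 * 47.8880 * 218.5810 = 0.209348 m
L_final = 48.097348 m

dL = 0.209348 m


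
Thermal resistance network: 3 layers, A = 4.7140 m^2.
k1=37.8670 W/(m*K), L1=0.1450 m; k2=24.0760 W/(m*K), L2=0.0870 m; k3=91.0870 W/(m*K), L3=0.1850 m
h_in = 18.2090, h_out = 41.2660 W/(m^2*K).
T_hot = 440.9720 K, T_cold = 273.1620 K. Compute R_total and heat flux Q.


R_conv_in = 1/(18.2090*4.7140) = 0.0116
R_1 = 0.1450/(37.8670*4.7140) = 0.0008
R_2 = 0.0870/(24.0760*4.7140) = 0.0008
R_3 = 0.1850/(91.0870*4.7140) = 0.0004
R_conv_out = 1/(41.2660*4.7140) = 0.0051
R_total = 0.0188 K/W
Q = 167.8100 / 0.0188 = 8925.9131 W

R_total = 0.0188 K/W, Q = 8925.9131 W


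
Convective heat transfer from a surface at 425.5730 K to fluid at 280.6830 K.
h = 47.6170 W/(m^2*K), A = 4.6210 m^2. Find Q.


dT = 144.8900 K
Q = 47.6170 * 4.6210 * 144.8900 = 31881.3286 W

31881.3286 W


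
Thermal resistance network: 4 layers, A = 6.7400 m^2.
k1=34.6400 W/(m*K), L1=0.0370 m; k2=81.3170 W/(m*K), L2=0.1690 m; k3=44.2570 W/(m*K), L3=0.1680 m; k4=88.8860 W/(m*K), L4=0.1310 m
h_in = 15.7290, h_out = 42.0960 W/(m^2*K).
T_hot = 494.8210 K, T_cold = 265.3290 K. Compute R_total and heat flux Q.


R_conv_in = 1/(15.7290*6.7400) = 0.0094
R_1 = 0.0370/(34.6400*6.7400) = 0.0002
R_2 = 0.1690/(81.3170*6.7400) = 0.0003
R_3 = 0.1680/(44.2570*6.7400) = 0.0006
R_4 = 0.1310/(88.8860*6.7400) = 0.0002
R_conv_out = 1/(42.0960*6.7400) = 0.0035
R_total = 0.0142 K/W
Q = 229.4920 / 0.0142 = 16154.6093 W

R_total = 0.0142 K/W, Q = 16154.6093 W


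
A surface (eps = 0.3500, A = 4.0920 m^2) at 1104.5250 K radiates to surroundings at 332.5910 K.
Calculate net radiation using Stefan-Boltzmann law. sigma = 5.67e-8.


T^4 = 1.4883e+12
Tsurr^4 = 1.2236e+10
Q = 0.3500 * 5.67e-8 * 4.0920 * 1.4761e+12 = 119868.1250 W

119868.1250 W


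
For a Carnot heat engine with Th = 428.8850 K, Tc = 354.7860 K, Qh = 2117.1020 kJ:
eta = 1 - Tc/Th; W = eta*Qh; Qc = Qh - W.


eta = 1 - 354.7860/428.8850 = 0.1728
W = 0.1728 * 2117.1020 = 365.7744 kJ
Qc = 2117.1020 - 365.7744 = 1751.3276 kJ

eta = 17.2771%, W = 365.7744 kJ, Qc = 1751.3276 kJ


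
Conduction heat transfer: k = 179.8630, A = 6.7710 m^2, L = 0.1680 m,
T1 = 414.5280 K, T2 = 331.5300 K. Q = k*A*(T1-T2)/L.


dT = 82.9980 K
Q = 179.8630 * 6.7710 * 82.9980 / 0.1680 = 601662.5670 W

601662.5670 W


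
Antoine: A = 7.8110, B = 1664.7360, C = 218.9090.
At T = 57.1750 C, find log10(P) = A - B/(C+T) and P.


C+T = 276.0840
B/(C+T) = 6.0298
log10(P) = 7.8110 - 6.0298 = 1.7812
P = 10^1.7812 = 60.4203 mmHg

60.4203 mmHg


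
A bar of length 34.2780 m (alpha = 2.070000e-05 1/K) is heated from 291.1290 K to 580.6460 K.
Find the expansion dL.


dT = 289.5170 K
dL = 2.070000e-05 * 34.2780 * 289.5170 = 0.205428 m
L_final = 34.483428 m

dL = 0.205428 m


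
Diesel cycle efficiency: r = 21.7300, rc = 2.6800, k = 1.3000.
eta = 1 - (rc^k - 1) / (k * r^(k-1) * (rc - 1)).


r^(k-1) = 2.5184
rc^k = 3.6023
eta = 0.5269 = 52.6870%

52.6870%


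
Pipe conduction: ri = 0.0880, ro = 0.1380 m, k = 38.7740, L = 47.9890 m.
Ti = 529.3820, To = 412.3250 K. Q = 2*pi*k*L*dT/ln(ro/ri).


dT = 117.0570 K
ln(ro/ri) = 0.4499
Q = 2*pi*38.7740*47.9890*117.0570 / 0.4499 = 3041776.3977 W

3041776.3977 W


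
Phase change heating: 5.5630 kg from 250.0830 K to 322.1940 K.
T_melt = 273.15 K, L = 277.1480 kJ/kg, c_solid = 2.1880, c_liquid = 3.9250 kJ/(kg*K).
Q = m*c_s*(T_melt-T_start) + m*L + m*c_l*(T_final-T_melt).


Q1 (sensible, solid) = 5.5630 * 2.1880 * 23.0670 = 280.7679 kJ
Q2 (latent) = 5.5630 * 277.1480 = 1541.7743 kJ
Q3 (sensible, liquid) = 5.5630 * 3.9250 * 49.0440 = 1070.8647 kJ
Q_total = 2893.4070 kJ

2893.4070 kJ


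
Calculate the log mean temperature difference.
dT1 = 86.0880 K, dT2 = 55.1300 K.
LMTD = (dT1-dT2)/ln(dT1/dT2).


dT1/dT2 = 1.5615
ln(dT1/dT2) = 0.4457
LMTD = 30.9580 / 0.4457 = 69.4630 K

69.4630 K


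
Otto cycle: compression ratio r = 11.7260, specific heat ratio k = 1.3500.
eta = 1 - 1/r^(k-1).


r^(k-1) = 2.3670
eta = 1 - 1/2.3670 = 0.5775 = 57.7528%

57.7528%


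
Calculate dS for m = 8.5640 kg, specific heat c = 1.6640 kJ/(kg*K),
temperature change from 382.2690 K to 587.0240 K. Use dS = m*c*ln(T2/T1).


T2/T1 = 1.5356
ln(T2/T1) = 0.4289
dS = 8.5640 * 1.6640 * 0.4289 = 6.1126 kJ/K

6.1126 kJ/K


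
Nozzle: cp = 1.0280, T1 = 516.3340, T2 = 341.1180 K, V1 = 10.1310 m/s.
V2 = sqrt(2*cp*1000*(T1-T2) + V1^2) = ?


dT = 175.2160 K
2*cp*1000*dT = 360244.0960
V1^2 = 102.6372
V2 = sqrt(360346.7332) = 600.2889 m/s

600.2889 m/s


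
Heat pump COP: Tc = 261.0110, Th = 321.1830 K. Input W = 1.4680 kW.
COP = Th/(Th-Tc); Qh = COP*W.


COP = 321.1830 / 60.1720 = 5.3377
Qh = 5.3377 * 1.4680 = 7.8358 kW

COP = 5.3377, Qh = 7.8358 kW


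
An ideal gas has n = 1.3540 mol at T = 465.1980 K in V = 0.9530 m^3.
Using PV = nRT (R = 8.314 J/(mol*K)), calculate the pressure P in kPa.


P = nRT/V = 1.3540 * 8.314 * 465.1980 / 0.9530
= 5236.8065 / 0.9530 = 5495.0750 Pa = 5.4951 kPa

5.4951 kPa


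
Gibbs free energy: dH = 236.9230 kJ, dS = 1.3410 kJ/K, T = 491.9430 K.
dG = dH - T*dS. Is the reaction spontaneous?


T*dS = 491.9430 * 1.3410 = 659.6956 kJ
dG = 236.9230 - 659.6956 = -422.7726 kJ (spontaneous)

dG = -422.7726 kJ, spontaneous


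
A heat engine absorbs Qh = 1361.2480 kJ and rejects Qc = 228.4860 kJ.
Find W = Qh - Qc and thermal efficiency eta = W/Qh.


W = 1361.2480 - 228.4860 = 1132.7620 kJ
eta = 1132.7620 / 1361.2480 = 0.8321 = 83.2150%

W = 1132.7620 kJ, eta = 83.2150%


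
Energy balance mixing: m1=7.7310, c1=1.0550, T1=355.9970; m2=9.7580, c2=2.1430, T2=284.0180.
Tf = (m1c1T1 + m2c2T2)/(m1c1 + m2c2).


num = 8842.7968
den = 29.0676
Tf = 304.2149 K

304.2149 K


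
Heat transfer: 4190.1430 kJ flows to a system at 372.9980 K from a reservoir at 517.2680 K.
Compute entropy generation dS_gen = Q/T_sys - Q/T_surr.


dS_sys = 4190.1430/372.9980 = 11.2337 kJ/K
dS_surr = -4190.1430/517.2680 = -8.1005 kJ/K
dS_gen = 11.2337 - 8.1005 = 3.1332 kJ/K (irreversible)

dS_gen = 3.1332 kJ/K, irreversible


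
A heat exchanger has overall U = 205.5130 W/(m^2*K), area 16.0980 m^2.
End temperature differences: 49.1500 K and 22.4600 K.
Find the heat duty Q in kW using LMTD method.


LMTD = 34.0807 K
Q = 205.5130 * 16.0980 * 34.0807 = 112750.8674 W = 112.7509 kW

112.7509 kW


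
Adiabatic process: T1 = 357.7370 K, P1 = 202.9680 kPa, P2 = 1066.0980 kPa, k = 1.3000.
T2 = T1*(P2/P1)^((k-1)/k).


(k-1)/k = 0.2308
(P2/P1)^exp = 1.4664
T2 = 357.7370 * 1.4664 = 524.5694 K

524.5694 K


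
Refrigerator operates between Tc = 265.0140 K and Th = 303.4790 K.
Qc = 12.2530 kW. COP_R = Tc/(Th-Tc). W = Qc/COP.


COP = 265.0140 / 38.4650 = 6.8897
W = 12.2530 / 6.8897 = 1.7784 kW

COP = 6.8897, W = 1.7784 kW


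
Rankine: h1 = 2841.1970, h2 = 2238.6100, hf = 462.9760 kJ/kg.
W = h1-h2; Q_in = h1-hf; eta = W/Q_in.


W = 602.5870 kJ/kg
Q_in = 2378.2210 kJ/kg
eta = 0.2534 = 25.3377%

eta = 25.3377%


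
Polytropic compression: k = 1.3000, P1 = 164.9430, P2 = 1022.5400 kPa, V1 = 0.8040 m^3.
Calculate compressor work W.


(k-1)/k = 0.2308
(P2/P1)^exp = 1.5235
W = 4.3333 * 164.9430 * 0.8040 * (1.5235 - 1) = 300.8488 kJ

300.8488 kJ


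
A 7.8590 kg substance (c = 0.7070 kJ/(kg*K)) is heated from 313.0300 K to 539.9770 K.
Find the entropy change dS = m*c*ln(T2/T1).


T2/T1 = 1.7250
ln(T2/T1) = 0.5452
dS = 7.8590 * 0.7070 * 0.5452 = 3.0295 kJ/K

3.0295 kJ/K


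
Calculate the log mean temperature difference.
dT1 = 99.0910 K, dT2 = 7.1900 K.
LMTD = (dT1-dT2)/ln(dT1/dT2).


dT1/dT2 = 13.7818
ln(dT1/dT2) = 2.6233
LMTD = 91.9010 / 2.6233 = 35.0320 K

35.0320 K


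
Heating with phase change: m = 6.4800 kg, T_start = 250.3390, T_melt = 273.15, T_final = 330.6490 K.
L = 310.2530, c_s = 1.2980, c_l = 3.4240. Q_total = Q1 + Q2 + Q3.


Q1 (sensible, solid) = 6.4800 * 1.2980 * 22.8110 = 191.8642 kJ
Q2 (latent) = 6.4800 * 310.2530 = 2010.4394 kJ
Q3 (sensible, liquid) = 6.4800 * 3.4240 * 57.4990 = 1275.7602 kJ
Q_total = 3478.0639 kJ

3478.0639 kJ


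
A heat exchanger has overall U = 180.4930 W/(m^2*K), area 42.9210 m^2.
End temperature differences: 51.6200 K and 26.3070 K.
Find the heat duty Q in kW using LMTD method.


LMTD = 37.5522 K
Q = 180.4930 * 42.9210 * 37.5522 = 290915.0264 W = 290.9150 kW

290.9150 kW


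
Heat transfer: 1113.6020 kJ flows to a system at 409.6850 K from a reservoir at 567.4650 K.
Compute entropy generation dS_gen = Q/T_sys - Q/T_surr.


dS_sys = 1113.6020/409.6850 = 2.7182 kJ/K
dS_surr = -1113.6020/567.4650 = -1.9624 kJ/K
dS_gen = 2.7182 - 1.9624 = 0.7558 kJ/K (irreversible)

dS_gen = 0.7558 kJ/K, irreversible


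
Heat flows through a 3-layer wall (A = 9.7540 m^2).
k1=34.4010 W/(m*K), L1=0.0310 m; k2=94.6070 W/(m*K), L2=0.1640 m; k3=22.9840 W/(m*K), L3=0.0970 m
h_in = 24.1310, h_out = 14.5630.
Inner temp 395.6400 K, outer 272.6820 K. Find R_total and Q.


R_conv_in = 1/(24.1310*9.7540) = 0.0042
R_1 = 0.0310/(34.4010*9.7540) = 9.2386e-05
R_2 = 0.1640/(94.6070*9.7540) = 0.0002
R_3 = 0.0970/(22.9840*9.7540) = 0.0004
R_conv_out = 1/(14.5630*9.7540) = 0.0070
R_total = 0.0120 K/W
Q = 122.9580 / 0.0120 = 10253.9822 W

R_total = 0.0120 K/W, Q = 10253.9822 W


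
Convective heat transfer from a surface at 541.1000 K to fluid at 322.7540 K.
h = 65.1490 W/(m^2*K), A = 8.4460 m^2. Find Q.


dT = 218.3460 K
Q = 65.1490 * 8.4460 * 218.3460 = 120144.5489 W

120144.5489 W


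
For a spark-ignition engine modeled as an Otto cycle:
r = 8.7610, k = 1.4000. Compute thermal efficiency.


r^(k-1) = 2.3824
eta = 1 - 1/2.3824 = 0.5803 = 58.0262%

58.0262%


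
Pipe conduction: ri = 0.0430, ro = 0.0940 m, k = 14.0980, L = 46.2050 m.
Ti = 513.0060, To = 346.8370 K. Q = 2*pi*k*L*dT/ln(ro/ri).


dT = 166.1690 K
ln(ro/ri) = 0.7821
Q = 2*pi*14.0980*46.2050*166.1690 / 0.7821 = 869594.9945 W

869594.9945 W


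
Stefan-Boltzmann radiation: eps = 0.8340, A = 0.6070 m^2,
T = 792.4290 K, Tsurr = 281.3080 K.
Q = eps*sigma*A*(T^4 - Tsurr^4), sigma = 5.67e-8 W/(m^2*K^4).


T^4 = 3.9431e+11
Tsurr^4 = 6.2622e+09
Q = 0.8340 * 5.67e-8 * 0.6070 * 3.8805e+11 = 11138.5001 W

11138.5001 W


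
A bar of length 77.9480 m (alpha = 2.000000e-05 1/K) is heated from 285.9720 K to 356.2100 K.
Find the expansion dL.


dT = 70.2380 K
dL = 2.000000e-05 * 77.9480 * 70.2380 = 0.109498 m
L_final = 78.057498 m

dL = 0.109498 m


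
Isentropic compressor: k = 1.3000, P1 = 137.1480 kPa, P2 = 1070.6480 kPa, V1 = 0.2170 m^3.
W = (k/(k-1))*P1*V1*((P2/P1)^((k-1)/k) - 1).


(k-1)/k = 0.2308
(P2/P1)^exp = 1.6068
W = 4.3333 * 137.1480 * 0.2170 * (1.6068 - 1) = 78.2510 kJ

78.2510 kJ


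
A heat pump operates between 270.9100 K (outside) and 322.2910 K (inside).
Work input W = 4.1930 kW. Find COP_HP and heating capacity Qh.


COP = 322.2910 / 51.3810 = 6.2726
Qh = 6.2726 * 4.1930 = 26.3009 kW

COP = 6.2726, Qh = 26.3009 kW


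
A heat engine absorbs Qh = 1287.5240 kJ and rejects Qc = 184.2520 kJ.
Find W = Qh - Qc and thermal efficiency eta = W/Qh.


W = 1287.5240 - 184.2520 = 1103.2720 kJ
eta = 1103.2720 / 1287.5240 = 0.8569 = 85.6894%

W = 1103.2720 kJ, eta = 85.6894%


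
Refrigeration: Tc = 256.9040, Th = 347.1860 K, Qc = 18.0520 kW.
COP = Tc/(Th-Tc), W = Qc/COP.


COP = 256.9040 / 90.2820 = 2.8456
W = 18.0520 / 2.8456 = 6.3439 kW

COP = 2.8456, W = 6.3439 kW


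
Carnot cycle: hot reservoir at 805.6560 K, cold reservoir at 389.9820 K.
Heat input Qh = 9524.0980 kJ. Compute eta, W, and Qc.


eta = 1 - 389.9820/805.6560 = 0.5159
W = 0.5159 * 9524.0980 = 4913.9086 kJ
Qc = 9524.0980 - 4913.9086 = 4610.1894 kJ

eta = 51.5945%, W = 4913.9086 kJ, Qc = 4610.1894 kJ


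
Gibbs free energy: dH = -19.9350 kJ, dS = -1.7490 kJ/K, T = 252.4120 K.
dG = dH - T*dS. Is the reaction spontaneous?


T*dS = 252.4120 * -1.7490 = -441.4686 kJ
dG = -19.9350 + 441.4686 = 421.5336 kJ (non-spontaneous)

dG = 421.5336 kJ, non-spontaneous


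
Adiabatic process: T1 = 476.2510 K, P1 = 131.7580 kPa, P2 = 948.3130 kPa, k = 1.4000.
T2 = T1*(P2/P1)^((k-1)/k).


(k-1)/k = 0.2857
(P2/P1)^exp = 1.7575
T2 = 476.2510 * 1.7575 = 837.0337 K

837.0337 K


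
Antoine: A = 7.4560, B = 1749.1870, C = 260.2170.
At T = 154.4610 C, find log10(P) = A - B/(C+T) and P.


C+T = 414.6780
B/(C+T) = 4.2182
log10(P) = 7.4560 - 4.2182 = 3.2378
P = 10^3.2378 = 1729.0942 mmHg

1729.0942 mmHg


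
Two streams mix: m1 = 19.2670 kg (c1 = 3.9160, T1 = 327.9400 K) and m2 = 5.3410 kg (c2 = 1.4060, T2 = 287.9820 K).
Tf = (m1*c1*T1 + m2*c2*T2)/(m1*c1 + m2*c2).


num = 26905.5179
den = 82.9590
Tf = 324.3230 K

324.3230 K


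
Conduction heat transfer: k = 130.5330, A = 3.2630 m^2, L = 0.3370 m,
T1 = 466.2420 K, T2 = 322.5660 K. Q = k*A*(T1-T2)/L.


dT = 143.6760 K
Q = 130.5330 * 3.2630 * 143.6760 / 0.3370 = 181589.9131 W

181589.9131 W


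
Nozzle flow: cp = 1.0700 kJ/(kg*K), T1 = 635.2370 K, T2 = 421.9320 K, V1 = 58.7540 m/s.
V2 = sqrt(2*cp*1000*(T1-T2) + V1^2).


dT = 213.3050 K
2*cp*1000*dT = 456472.7000
V1^2 = 3452.0325
V2 = sqrt(459924.7325) = 678.1775 m/s

678.1775 m/s


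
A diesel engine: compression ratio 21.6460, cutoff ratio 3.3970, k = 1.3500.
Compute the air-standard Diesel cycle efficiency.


r^(k-1) = 2.9335
rc^k = 5.2117
eta = 0.5563 = 55.6317%

55.6317%


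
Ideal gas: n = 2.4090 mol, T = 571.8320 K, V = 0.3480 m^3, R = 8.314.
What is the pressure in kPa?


P = nRT/V = 2.4090 * 8.314 * 571.8320 / 0.3480
= 11452.8949 / 0.3480 = 32910.6175 Pa = 32.9106 kPa

32.9106 kPa


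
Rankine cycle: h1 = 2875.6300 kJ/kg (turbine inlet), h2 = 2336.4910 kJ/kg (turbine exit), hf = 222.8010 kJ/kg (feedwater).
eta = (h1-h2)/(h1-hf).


W = 539.1390 kJ/kg
Q_in = 2652.8290 kJ/kg
eta = 0.2032 = 20.3232%

eta = 20.3232%


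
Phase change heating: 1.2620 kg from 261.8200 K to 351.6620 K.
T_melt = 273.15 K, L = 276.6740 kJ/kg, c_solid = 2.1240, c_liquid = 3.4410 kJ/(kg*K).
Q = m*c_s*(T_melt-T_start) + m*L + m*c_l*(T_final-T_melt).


Q1 (sensible, solid) = 1.2620 * 2.1240 * 11.3300 = 30.3699 kJ
Q2 (latent) = 1.2620 * 276.6740 = 349.1626 kJ
Q3 (sensible, liquid) = 1.2620 * 3.4410 * 78.5120 = 340.9417 kJ
Q_total = 720.4742 kJ

720.4742 kJ


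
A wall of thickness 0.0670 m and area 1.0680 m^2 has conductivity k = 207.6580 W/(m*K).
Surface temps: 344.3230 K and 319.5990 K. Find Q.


dT = 24.7240 K
Q = 207.6580 * 1.0680 * 24.7240 / 0.0670 = 81839.6667 W

81839.6667 W


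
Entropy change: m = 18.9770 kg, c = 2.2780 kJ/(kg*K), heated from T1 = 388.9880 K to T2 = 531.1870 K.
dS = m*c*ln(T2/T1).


T2/T1 = 1.3656
ln(T2/T1) = 0.3116
dS = 18.9770 * 2.2780 * 0.3116 = 13.4689 kJ/K

13.4689 kJ/K


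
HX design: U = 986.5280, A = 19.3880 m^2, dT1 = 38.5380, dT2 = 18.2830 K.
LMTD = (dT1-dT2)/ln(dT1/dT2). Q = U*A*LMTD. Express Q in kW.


LMTD = 27.1634 K
Q = 986.5280 * 19.3880 * 27.1634 = 519548.6225 W = 519.5486 kW

519.5486 kW


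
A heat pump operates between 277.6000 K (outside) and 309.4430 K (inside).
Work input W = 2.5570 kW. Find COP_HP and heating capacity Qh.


COP = 309.4430 / 31.8430 = 9.7178
Qh = 9.7178 * 2.5570 = 24.8483 kW

COP = 9.7178, Qh = 24.8483 kW


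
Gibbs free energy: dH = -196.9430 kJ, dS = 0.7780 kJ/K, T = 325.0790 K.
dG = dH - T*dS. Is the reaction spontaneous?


T*dS = 325.0790 * 0.7780 = 252.9115 kJ
dG = -196.9430 - 252.9115 = -449.8545 kJ (spontaneous)

dG = -449.8545 kJ, spontaneous


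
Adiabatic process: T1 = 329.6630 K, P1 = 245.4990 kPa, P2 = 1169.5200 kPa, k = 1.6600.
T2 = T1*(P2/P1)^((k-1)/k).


(k-1)/k = 0.3976
(P2/P1)^exp = 1.8602
T2 = 329.6630 * 1.8602 = 613.2248 K

613.2248 K


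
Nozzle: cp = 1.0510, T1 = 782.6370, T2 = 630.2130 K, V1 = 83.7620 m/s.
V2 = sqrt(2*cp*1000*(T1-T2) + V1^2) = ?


dT = 152.4240 K
2*cp*1000*dT = 320395.2480
V1^2 = 7016.0726
V2 = sqrt(327411.3206) = 572.1987 m/s

572.1987 m/s


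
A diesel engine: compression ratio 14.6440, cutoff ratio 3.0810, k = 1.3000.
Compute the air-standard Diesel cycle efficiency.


r^(k-1) = 2.2372
rc^k = 4.3182
eta = 0.4517 = 45.1742%

45.1742%


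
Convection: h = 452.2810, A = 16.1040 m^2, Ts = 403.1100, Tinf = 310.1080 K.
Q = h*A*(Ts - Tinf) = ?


dT = 93.0020 K
Q = 452.2810 * 16.1040 * 93.0020 = 677383.1569 W

677383.1569 W


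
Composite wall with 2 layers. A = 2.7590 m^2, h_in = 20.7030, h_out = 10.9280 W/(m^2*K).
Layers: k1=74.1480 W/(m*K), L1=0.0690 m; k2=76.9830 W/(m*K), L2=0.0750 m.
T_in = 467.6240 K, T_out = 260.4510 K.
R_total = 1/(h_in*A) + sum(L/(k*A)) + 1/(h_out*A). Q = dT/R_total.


R_conv_in = 1/(20.7030*2.7590) = 0.0175
R_1 = 0.0690/(74.1480*2.7590) = 0.0003
R_2 = 0.0750/(76.9830*2.7590) = 0.0004
R_conv_out = 1/(10.9280*2.7590) = 0.0332
R_total = 0.0514 K/W
Q = 207.1730 / 0.0514 = 4033.3778 W

R_total = 0.0514 K/W, Q = 4033.3778 W


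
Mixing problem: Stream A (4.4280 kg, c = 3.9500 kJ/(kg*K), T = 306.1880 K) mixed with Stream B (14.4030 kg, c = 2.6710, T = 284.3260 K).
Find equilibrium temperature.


num = 16293.5505
den = 55.9610
Tf = 291.1590 K

291.1590 K


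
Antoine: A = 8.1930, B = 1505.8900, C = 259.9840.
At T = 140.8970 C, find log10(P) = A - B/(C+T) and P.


C+T = 400.8810
B/(C+T) = 3.7565
log10(P) = 8.1930 - 3.7565 = 4.4365
P = 10^4.4365 = 27324.2710 mmHg

27324.2710 mmHg


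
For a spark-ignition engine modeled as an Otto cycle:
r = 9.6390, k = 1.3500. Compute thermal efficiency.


r^(k-1) = 2.2101
eta = 1 - 1/2.2101 = 0.5475 = 54.7531%

54.7531%


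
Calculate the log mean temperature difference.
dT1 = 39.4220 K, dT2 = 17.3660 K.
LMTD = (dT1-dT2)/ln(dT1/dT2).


dT1/dT2 = 2.2701
ln(dT1/dT2) = 0.8198
LMTD = 22.0560 / 0.8198 = 26.9038 K

26.9038 K


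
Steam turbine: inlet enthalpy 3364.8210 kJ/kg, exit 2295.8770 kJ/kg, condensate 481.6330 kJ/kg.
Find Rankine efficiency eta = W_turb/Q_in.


W = 1068.9440 kJ/kg
Q_in = 2883.1880 kJ/kg
eta = 0.3708 = 37.0751%

eta = 37.0751%


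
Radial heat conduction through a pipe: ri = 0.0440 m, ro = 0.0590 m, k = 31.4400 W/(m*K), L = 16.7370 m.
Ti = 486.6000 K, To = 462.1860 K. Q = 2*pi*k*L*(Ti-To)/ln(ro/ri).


dT = 24.4140 K
ln(ro/ri) = 0.2933
Q = 2*pi*31.4400*16.7370*24.4140 / 0.2933 = 275166.8497 W

275166.8497 W


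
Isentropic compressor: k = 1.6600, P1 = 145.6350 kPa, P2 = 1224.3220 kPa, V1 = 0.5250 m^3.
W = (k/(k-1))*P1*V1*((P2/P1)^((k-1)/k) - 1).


(k-1)/k = 0.3976
(P2/P1)^exp = 2.3314
W = 2.5152 * 145.6350 * 0.5250 * (2.3314 - 1) = 256.0414 kJ

256.0414 kJ


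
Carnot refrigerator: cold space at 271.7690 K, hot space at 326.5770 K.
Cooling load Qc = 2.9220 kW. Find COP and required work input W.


COP = 271.7690 / 54.8080 = 4.9586
W = 2.9220 / 4.9586 = 0.5893 kW

COP = 4.9586, W = 0.5893 kW


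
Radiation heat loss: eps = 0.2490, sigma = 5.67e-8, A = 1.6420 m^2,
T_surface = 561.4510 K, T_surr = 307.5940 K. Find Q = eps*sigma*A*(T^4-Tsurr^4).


T^4 = 9.9368e+10
Tsurr^4 = 8.9518e+09
Q = 0.2490 * 5.67e-8 * 1.6420 * 9.0416e+10 = 2096.0550 W

2096.0550 W


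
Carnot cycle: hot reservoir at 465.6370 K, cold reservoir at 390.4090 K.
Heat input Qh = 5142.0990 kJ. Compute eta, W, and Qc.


eta = 1 - 390.4090/465.6370 = 0.1616
W = 0.1616 * 5142.0990 = 830.7540 kJ
Qc = 5142.0990 - 830.7540 = 4311.3450 kJ

eta = 16.1559%, W = 830.7540 kJ, Qc = 4311.3450 kJ


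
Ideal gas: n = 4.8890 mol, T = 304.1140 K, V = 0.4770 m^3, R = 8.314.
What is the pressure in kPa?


P = nRT/V = 4.8890 * 8.314 * 304.1140 / 0.4770
= 12361.3662 / 0.4770 = 25914.8137 Pa = 25.9148 kPa

25.9148 kPa


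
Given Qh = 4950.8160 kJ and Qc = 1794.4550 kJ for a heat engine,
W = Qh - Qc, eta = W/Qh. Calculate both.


W = 4950.8160 - 1794.4550 = 3156.3610 kJ
eta = 3156.3610 / 4950.8160 = 0.6375 = 63.7544%

W = 3156.3610 kJ, eta = 63.7544%


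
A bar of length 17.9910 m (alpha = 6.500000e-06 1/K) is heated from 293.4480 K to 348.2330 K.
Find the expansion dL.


dT = 54.7850 K
dL = 6.500000e-06 * 17.9910 * 54.7850 = 0.006407 m
L_final = 17.997407 m

dL = 0.006407 m


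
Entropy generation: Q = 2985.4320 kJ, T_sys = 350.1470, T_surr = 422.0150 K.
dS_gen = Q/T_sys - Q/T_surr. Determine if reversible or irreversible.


dS_sys = 2985.4320/350.1470 = 8.5262 kJ/K
dS_surr = -2985.4320/422.0150 = -7.0742 kJ/K
dS_gen = 8.5262 - 7.0742 = 1.4520 kJ/K (irreversible)

dS_gen = 1.4520 kJ/K, irreversible


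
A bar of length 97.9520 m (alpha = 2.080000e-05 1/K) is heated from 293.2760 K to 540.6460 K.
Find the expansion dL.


dT = 247.3700 K
dL = 2.080000e-05 * 97.9520 * 247.3700 = 0.503992 m
L_final = 98.455992 m

dL = 0.503992 m


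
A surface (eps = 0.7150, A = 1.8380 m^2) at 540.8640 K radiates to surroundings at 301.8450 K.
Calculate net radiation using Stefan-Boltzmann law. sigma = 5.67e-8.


T^4 = 8.5576e+10
Tsurr^4 = 8.3011e+09
Q = 0.7150 * 5.67e-8 * 1.8380 * 7.7275e+10 = 5758.0228 W

5758.0228 W


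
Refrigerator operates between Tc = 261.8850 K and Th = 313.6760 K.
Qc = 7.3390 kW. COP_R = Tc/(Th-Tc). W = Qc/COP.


COP = 261.8850 / 51.7910 = 5.0566
W = 7.3390 / 5.0566 = 1.4514 kW

COP = 5.0566, W = 1.4514 kW


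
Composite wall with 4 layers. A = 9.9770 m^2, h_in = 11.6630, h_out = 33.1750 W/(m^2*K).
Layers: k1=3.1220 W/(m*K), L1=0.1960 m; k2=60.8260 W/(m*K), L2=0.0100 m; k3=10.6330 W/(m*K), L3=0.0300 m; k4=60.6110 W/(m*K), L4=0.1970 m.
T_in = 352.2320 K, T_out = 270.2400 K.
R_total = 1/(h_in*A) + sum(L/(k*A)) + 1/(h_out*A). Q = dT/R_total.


R_conv_in = 1/(11.6630*9.9770) = 0.0086
R_1 = 0.1960/(3.1220*9.9770) = 0.0063
R_2 = 0.0100/(60.8260*9.9770) = 1.6478e-05
R_3 = 0.0300/(10.6330*9.9770) = 0.0003
R_4 = 0.1970/(60.6110*9.9770) = 0.0003
R_conv_out = 1/(33.1750*9.9770) = 0.0030
R_total = 0.0185 K/W
Q = 81.9920 / 0.0185 = 4424.1805 W

R_total = 0.0185 K/W, Q = 4424.1805 W


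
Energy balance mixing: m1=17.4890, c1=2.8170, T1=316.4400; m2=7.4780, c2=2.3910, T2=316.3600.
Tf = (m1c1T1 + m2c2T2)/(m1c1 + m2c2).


num = 21246.3799
den = 67.1464
Tf = 316.4187 K

316.4187 K


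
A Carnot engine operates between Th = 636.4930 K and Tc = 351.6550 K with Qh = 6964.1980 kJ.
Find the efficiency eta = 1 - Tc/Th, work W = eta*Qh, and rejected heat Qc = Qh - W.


eta = 1 - 351.6550/636.4930 = 0.4475
W = 0.4475 * 6964.1980 = 3116.5594 kJ
Qc = 6964.1980 - 3116.5594 = 3847.6386 kJ

eta = 44.7512%, W = 3116.5594 kJ, Qc = 3847.6386 kJ


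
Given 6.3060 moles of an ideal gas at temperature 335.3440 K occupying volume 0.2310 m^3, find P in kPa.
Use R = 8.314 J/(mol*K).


P = nRT/V = 6.3060 * 8.314 * 335.3440 / 0.2310
= 17581.4434 / 0.2310 = 76110.1446 Pa = 76.1101 kPa

76.1101 kPa


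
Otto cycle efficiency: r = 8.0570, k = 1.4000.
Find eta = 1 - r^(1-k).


r^(k-1) = 2.3039
eta = 1 - 1/2.3039 = 0.5660 = 56.5959%

56.5959%


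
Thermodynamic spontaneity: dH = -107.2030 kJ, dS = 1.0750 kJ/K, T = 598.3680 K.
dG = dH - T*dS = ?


T*dS = 598.3680 * 1.0750 = 643.2456 kJ
dG = -107.2030 - 643.2456 = -750.4486 kJ (spontaneous)

dG = -750.4486 kJ, spontaneous


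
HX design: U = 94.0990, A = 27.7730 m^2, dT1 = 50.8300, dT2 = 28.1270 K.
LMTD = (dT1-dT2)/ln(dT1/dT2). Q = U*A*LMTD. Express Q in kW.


LMTD = 38.3654 K
Q = 94.0990 * 27.7730 * 38.3654 = 100264.6453 W = 100.2646 kW

100.2646 kW


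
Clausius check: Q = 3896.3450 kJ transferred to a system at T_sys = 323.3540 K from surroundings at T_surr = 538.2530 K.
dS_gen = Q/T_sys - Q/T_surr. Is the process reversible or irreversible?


dS_sys = 3896.3450/323.3540 = 12.0498 kJ/K
dS_surr = -3896.3450/538.2530 = -7.2389 kJ/K
dS_gen = 12.0498 - 7.2389 = 4.8109 kJ/K (irreversible)

dS_gen = 4.8109 kJ/K, irreversible


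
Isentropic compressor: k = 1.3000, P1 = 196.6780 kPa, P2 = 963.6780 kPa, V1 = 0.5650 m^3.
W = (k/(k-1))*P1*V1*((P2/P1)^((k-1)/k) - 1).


(k-1)/k = 0.2308
(P2/P1)^exp = 1.4430
W = 4.3333 * 196.6780 * 0.5650 * (1.4430 - 1) = 213.3274 kJ

213.3274 kJ


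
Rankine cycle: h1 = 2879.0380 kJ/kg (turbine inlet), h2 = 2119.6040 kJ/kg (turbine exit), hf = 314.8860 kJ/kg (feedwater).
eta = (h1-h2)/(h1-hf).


W = 759.4340 kJ/kg
Q_in = 2564.1520 kJ/kg
eta = 0.2962 = 29.6174%

eta = 29.6174%


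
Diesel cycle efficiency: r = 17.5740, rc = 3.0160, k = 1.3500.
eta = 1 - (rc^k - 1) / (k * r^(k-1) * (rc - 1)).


r^(k-1) = 2.7271
rc^k = 4.4385
eta = 0.5367 = 53.6729%

53.6729%


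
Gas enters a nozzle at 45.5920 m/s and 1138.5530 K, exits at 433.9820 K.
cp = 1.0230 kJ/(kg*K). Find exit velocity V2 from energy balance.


dT = 704.5710 K
2*cp*1000*dT = 1441552.2660
V1^2 = 2078.6305
V2 = sqrt(1443630.8965) = 1201.5119 m/s

1201.5119 m/s


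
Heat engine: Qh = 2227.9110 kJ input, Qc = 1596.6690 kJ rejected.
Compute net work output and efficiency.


W = 2227.9110 - 1596.6690 = 631.2420 kJ
eta = 631.2420 / 2227.9110 = 0.2833 = 28.3334%

W = 631.2420 kJ, eta = 28.3334%


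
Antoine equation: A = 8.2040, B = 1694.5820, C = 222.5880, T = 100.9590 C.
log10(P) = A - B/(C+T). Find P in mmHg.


C+T = 323.5470
B/(C+T) = 5.2375
log10(P) = 8.2040 - 5.2375 = 2.9665
P = 10^2.9665 = 925.7332 mmHg

925.7332 mmHg


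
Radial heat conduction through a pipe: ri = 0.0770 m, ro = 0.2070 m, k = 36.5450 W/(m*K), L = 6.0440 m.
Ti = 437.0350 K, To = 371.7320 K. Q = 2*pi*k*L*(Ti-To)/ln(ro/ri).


dT = 65.3030 K
ln(ro/ri) = 0.9889
Q = 2*pi*36.5450*6.0440*65.3030 / 0.9889 = 91644.6621 W

91644.6621 W


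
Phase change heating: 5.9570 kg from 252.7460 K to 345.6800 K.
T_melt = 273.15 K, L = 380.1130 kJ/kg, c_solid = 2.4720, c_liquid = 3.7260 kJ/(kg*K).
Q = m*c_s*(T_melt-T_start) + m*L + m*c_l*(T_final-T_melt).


Q1 (sensible, solid) = 5.9570 * 2.4720 * 20.4040 = 300.4633 kJ
Q2 (latent) = 5.9570 * 380.1130 = 2264.3331 kJ
Q3 (sensible, liquid) = 5.9570 * 3.7260 * 72.5300 = 1609.8601 kJ
Q_total = 4174.6565 kJ

4174.6565 kJ


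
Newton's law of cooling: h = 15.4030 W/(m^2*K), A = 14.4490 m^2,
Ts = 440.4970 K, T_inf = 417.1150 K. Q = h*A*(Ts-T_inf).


dT = 23.3820 K
Q = 15.4030 * 14.4490 * 23.3820 = 5203.8499 W

5203.8499 W


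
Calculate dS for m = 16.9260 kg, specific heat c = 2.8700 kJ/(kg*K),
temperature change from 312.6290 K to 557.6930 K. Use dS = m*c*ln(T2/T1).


T2/T1 = 1.7839
ln(T2/T1) = 0.5788
dS = 16.9260 * 2.8700 * 0.5788 = 28.1163 kJ/K

28.1163 kJ/K


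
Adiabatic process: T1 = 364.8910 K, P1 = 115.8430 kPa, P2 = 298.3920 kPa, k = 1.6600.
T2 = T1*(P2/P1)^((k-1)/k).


(k-1)/k = 0.3976
(P2/P1)^exp = 1.4567
T2 = 364.8910 * 1.4567 = 531.5449 K

531.5449 K


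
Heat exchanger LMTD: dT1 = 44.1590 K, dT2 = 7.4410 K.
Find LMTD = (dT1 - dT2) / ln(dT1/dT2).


dT1/dT2 = 5.9346
ln(dT1/dT2) = 1.7808
LMTD = 36.7180 / 1.7808 = 20.6189 K

20.6189 K


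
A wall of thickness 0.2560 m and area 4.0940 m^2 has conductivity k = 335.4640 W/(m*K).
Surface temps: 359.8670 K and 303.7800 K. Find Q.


dT = 56.0870 K
Q = 335.4640 * 4.0940 * 56.0870 / 0.2560 = 300895.7164 W

300895.7164 W


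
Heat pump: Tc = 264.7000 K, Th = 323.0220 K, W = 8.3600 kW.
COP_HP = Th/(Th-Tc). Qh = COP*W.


COP = 323.0220 / 58.3220 = 5.5386
Qh = 5.5386 * 8.3600 = 46.3027 kW

COP = 5.5386, Qh = 46.3027 kW


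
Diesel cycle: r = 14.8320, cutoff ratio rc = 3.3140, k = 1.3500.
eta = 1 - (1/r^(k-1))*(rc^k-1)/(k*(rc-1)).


r^(k-1) = 2.5699
rc^k = 5.0405
eta = 0.4967 = 49.6707%

49.6707%


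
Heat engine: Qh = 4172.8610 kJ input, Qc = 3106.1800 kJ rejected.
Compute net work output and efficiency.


W = 4172.8610 - 3106.1800 = 1066.6810 kJ
eta = 1066.6810 / 4172.8610 = 0.2556 = 25.5623%

W = 1066.6810 kJ, eta = 25.5623%


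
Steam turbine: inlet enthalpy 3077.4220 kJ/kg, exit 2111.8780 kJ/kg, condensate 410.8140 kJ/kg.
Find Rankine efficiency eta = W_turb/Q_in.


W = 965.5440 kJ/kg
Q_in = 2666.6080 kJ/kg
eta = 0.3621 = 36.2087%

eta = 36.2087%


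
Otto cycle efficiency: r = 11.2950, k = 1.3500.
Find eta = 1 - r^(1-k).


r^(k-1) = 2.3362
eta = 1 - 1/2.3362 = 0.5720 = 57.1955%

57.1955%


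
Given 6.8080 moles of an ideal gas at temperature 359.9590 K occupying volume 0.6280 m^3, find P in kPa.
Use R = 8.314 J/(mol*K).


P = nRT/V = 6.8080 * 8.314 * 359.9590 / 0.6280
= 20374.2956 / 0.6280 = 32443.1459 Pa = 32.4431 kPa

32.4431 kPa


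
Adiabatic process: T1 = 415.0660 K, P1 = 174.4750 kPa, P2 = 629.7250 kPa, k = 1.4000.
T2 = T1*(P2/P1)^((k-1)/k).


(k-1)/k = 0.2857
(P2/P1)^exp = 1.4430
T2 = 415.0660 * 1.4430 = 598.9346 K

598.9346 K


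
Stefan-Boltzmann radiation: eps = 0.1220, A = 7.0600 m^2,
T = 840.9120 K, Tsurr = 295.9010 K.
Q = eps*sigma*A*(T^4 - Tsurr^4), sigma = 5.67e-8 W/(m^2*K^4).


T^4 = 5.0004e+11
Tsurr^4 = 7.6663e+09
Q = 0.1220 * 5.67e-8 * 7.0600 * 4.9237e+11 = 24045.8345 W

24045.8345 W


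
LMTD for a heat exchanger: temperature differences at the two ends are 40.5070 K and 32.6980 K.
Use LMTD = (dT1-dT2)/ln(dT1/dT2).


dT1/dT2 = 1.2388
ln(dT1/dT2) = 0.2142
LMTD = 7.8090 / 0.2142 = 36.4632 K

36.4632 K


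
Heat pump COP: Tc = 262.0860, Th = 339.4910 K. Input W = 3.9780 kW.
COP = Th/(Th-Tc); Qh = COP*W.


COP = 339.4910 / 77.4050 = 4.3859
Qh = 4.3859 * 3.9780 = 17.4471 kW

COP = 4.3859, Qh = 17.4471 kW


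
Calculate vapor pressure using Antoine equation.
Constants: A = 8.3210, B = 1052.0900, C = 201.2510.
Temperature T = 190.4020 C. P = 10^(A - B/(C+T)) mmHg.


C+T = 391.6530
B/(C+T) = 2.6863
log10(P) = 8.3210 - 2.6863 = 5.6347
P = 10^5.6347 = 431239.9946 mmHg

431239.9946 mmHg


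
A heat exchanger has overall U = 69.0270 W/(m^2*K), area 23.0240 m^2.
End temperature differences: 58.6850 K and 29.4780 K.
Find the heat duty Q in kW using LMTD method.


LMTD = 42.4187 K
Q = 69.0270 * 23.0240 * 42.4187 = 67415.1634 W = 67.4152 kW

67.4152 kW


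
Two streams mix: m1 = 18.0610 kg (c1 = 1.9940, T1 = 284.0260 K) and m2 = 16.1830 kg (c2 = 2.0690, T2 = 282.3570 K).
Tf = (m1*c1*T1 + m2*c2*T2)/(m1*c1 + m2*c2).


num = 19682.8625
den = 69.4963
Tf = 283.2219 K

283.2219 K


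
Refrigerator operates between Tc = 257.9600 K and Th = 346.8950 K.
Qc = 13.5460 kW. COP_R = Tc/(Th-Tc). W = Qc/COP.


COP = 257.9600 / 88.9350 = 2.9005
W = 13.5460 / 2.9005 = 4.6702 kW

COP = 2.9005, W = 4.6702 kW


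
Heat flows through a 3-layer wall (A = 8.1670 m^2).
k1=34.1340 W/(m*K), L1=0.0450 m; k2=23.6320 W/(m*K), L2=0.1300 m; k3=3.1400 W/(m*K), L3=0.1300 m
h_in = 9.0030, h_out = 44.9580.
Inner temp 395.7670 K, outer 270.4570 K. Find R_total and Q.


R_conv_in = 1/(9.0030*8.1670) = 0.0136
R_1 = 0.0450/(34.1340*8.1670) = 0.0002
R_2 = 0.1300/(23.6320*8.1670) = 0.0007
R_3 = 0.1300/(3.1400*8.1670) = 0.0051
R_conv_out = 1/(44.9580*8.1670) = 0.0027
R_total = 0.0222 K/W
Q = 125.3100 / 0.0222 = 5637.4341 W

R_total = 0.0222 K/W, Q = 5637.4341 W


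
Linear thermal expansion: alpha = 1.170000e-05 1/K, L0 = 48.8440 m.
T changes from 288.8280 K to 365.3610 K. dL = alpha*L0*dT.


dT = 76.5330 K
dL = 1.170000e-05 * 48.8440 * 76.5330 = 0.043737 m
L_final = 48.887737 m

dL = 0.043737 m


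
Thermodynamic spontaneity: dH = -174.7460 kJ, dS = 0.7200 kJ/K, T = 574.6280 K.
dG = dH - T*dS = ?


T*dS = 574.6280 * 0.7200 = 413.7322 kJ
dG = -174.7460 - 413.7322 = -588.4782 kJ (spontaneous)

dG = -588.4782 kJ, spontaneous


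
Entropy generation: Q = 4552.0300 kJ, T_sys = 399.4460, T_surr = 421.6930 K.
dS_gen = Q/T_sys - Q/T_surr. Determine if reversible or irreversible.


dS_sys = 4552.0300/399.4460 = 11.3959 kJ/K
dS_surr = -4552.0300/421.6930 = -10.7947 kJ/K
dS_gen = 11.3959 - 10.7947 = 0.6012 kJ/K (irreversible)

dS_gen = 0.6012 kJ/K, irreversible


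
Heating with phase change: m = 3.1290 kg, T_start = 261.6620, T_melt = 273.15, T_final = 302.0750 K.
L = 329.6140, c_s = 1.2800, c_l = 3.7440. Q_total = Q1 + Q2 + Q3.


Q1 (sensible, solid) = 3.1290 * 1.2800 * 11.4880 = 46.0108 kJ
Q2 (latent) = 3.1290 * 329.6140 = 1031.3622 kJ
Q3 (sensible, liquid) = 3.1290 * 3.7440 * 28.9250 = 338.8557 kJ
Q_total = 1416.2287 kJ

1416.2287 kJ


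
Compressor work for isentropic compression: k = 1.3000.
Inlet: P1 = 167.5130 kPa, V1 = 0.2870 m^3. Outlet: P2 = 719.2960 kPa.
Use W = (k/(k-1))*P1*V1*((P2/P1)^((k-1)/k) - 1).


(k-1)/k = 0.2308
(P2/P1)^exp = 1.3997
W = 4.3333 * 167.5130 * 0.2870 * (1.3997 - 1) = 83.2760 kJ

83.2760 kJ
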